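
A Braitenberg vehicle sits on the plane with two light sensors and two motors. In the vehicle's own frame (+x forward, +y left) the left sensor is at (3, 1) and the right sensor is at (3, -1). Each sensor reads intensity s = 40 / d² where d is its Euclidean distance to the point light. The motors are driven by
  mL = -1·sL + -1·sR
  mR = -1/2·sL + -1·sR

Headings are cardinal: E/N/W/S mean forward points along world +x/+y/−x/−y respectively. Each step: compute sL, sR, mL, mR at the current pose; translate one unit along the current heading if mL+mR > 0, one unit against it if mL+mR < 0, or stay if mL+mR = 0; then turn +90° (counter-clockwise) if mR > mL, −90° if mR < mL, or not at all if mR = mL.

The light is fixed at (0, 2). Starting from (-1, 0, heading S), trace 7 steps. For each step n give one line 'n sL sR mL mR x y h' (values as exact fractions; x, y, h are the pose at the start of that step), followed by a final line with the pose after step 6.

n=0: pose=(-1,0,S); sL=8/5, sR=40/29; mL=-432/145, mR=-316/145; mL+mR=-748/145 → advance -1; mR−mL=4/5 → turn +1·90°
n=1: pose=(-1,1,E); sL=10, sR=5; mL=-15, mR=-10; mL+mR=-25 → advance -1; mR−mL=5 → turn +1·90°
n=2: pose=(-2,1,N); sL=40/13, sR=8; mL=-144/13, mR=-124/13; mL+mR=-268/13 → advance -1; mR−mL=20/13 → turn +1·90°
n=3: pose=(-2,0,W); sL=20/17, sR=20/13; mL=-600/221, mR=-470/221; mL+mR=-1070/221 → advance -1; mR−mL=10/17 → turn +1·90°
n=4: pose=(-1,0,S); sL=8/5, sR=40/29; mL=-432/145, mR=-316/145; mL+mR=-748/145 → advance -1; mR−mL=4/5 → turn +1·90°
n=5: pose=(-1,1,E); sL=10, sR=5; mL=-15, mR=-10; mL+mR=-25 → advance -1; mR−mL=5 → turn +1·90°
n=6: pose=(-2,1,N); sL=40/13, sR=8; mL=-144/13, mR=-124/13; mL+mR=-268/13 → advance -1; mR−mL=20/13 → turn +1·90°

0 8/5 40/29 -432/145 -316/145 -1 0 S
1 10 5 -15 -10 -1 1 E
2 40/13 8 -144/13 -124/13 -2 1 N
3 20/17 20/13 -600/221 -470/221 -2 0 W
4 8/5 40/29 -432/145 -316/145 -1 0 S
5 10 5 -15 -10 -1 1 E
6 40/13 8 -144/13 -124/13 -2 1 N
final -2 0 W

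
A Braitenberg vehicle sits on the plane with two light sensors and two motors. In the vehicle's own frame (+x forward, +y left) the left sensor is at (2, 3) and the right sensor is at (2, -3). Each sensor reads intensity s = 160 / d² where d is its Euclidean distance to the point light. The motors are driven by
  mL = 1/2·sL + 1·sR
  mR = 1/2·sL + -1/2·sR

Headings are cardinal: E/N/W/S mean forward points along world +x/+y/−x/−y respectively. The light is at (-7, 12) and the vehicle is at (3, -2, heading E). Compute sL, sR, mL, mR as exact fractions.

32/53 160/433 15408/22949 2688/22949

left sensor world pos  = (5, 1); dL² = 265
right sensor world pos = (5, -5); dR² = 433
sL = 160/265 = 32/53
sR = 160/433 = 160/433
mL = 1/2·sL + 1·sR = 15408/22949
mR = 1/2·sL + -1/2·sR = 2688/22949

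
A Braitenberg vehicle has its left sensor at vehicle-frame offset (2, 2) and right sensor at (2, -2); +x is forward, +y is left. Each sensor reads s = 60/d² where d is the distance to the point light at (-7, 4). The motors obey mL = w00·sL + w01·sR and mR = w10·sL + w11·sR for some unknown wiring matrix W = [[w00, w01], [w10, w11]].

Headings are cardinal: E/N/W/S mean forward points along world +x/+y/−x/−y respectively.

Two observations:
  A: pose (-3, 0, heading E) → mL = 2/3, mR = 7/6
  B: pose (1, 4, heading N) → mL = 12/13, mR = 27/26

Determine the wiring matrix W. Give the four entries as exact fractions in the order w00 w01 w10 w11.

obs A: pose=(-3,0,E) → sL=3/2, sR=5/6, mL=2/3, mR=7/6
obs B: pose=(1,4,N) → sL=3/2, sR=15/26, mL=12/13, mR=27/26
sensor matrix S = [[3/2, 5/6], [3/2, 15/26]]; det S = -5/13
solve [mL_A; mL_B] = S·[w00; w01] and [mR_A; mR_B] = S·[w10; w11]:
  w00 = 1, w01 = -1, w10 = 1/2, w11 = 1/2

1 -1 1/2 1/2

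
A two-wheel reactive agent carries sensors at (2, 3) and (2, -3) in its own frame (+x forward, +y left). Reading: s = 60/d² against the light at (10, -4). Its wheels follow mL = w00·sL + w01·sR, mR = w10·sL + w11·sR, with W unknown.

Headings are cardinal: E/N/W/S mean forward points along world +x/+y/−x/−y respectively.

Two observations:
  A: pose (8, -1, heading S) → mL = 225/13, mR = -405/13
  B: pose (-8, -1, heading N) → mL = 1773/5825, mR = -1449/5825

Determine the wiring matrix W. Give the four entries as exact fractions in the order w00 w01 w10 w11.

1/2 1 -1 -1/2

obs A: pose=(8,-1,S) → sL=30, sR=30/13, mL=225/13, mR=-405/13
obs B: pose=(-8,-1,N) → sL=30/233, sR=6/25, mL=1773/5825, mR=-1449/5825
sensor matrix S = [[30, 30/13], [30/233, 6/25]]; det S = 104544/15145
solve [mL_A; mL_B] = S·[w00; w01] and [mR_A; mR_B] = S·[w10; w11]:
  w00 = 1/2, w01 = 1, w10 = -1, w11 = -1/2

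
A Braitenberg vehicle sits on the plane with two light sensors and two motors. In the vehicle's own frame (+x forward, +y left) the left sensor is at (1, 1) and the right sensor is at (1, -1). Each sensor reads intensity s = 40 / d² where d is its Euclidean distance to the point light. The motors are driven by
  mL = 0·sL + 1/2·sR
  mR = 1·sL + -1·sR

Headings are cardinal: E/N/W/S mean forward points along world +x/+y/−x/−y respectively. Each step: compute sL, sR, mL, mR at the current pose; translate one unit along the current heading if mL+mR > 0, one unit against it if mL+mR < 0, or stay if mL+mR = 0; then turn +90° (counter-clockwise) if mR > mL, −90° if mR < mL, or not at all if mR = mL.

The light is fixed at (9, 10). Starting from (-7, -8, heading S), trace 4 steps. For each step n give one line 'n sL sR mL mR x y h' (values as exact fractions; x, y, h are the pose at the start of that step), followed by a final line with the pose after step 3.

n=0: pose=(-7,-8,S); sL=20/293, sR=4/65; mL=2/65, mR=128/19045; mL+mR=714/19045 → advance +1; mR−mL=-458/19045 → turn -1·90°
n=1: pose=(-7,-9,W); sL=40/689, sR=40/613; mL=20/613, mR=-3040/422357; mL+mR=10740/422357 → advance +1; mR−mL=-16820/422357 → turn -1·90°
n=2: pose=(-8,-9,N); sL=5/81, sR=2/29; mL=1/29, mR=-17/2349; mL+mR=64/2349 → advance +1; mR−mL=-98/2349 → turn -1·90°
n=3: pose=(-8,-8,E); sL=8/109, sR=40/617; mL=20/617, mR=576/67253; mL+mR=2756/67253 → advance +1; mR−mL=-1604/67253 → turn -1·90°

0 20/293 4/65 2/65 128/19045 -7 -8 S
1 40/689 40/613 20/613 -3040/422357 -7 -9 W
2 5/81 2/29 1/29 -17/2349 -8 -9 N
3 8/109 40/617 20/617 576/67253 -8 -8 E
final -7 -8 S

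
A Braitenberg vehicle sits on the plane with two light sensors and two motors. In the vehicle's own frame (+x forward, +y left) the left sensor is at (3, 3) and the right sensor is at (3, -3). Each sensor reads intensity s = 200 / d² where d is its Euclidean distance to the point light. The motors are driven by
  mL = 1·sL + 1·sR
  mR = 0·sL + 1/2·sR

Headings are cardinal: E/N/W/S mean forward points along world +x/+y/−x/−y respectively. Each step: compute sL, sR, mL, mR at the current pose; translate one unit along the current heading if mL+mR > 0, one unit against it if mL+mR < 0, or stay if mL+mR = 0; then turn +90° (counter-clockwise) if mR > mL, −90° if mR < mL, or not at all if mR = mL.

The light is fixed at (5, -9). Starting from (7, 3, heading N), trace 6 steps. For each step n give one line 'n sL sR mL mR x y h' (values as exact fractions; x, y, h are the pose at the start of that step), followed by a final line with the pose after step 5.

0 100/113 4/5 952/565 2/5 7 3 N
1 200/281 8/5 3248/1405 4/5 7 4 E
2 25/17 2 59/17 1 8 4 S
3 200/81 8/9 272/81 4/9 8 3 W
4 100/113 4/5 952/565 2/5 7 3 N
5 200/281 8/5 3248/1405 4/5 7 4 E
final 8 4 S

n=0: pose=(7,3,N); sL=100/113, sR=4/5; mL=952/565, mR=2/5; mL+mR=1178/565 → advance +1; mR−mL=-726/565 → turn -1·90°
n=1: pose=(7,4,E); sL=200/281, sR=8/5; mL=3248/1405, mR=4/5; mL+mR=4372/1405 → advance +1; mR−mL=-2124/1405 → turn -1·90°
n=2: pose=(8,4,S); sL=25/17, sR=2; mL=59/17, mR=1; mL+mR=76/17 → advance +1; mR−mL=-42/17 → turn -1·90°
n=3: pose=(8,3,W); sL=200/81, sR=8/9; mL=272/81, mR=4/9; mL+mR=308/81 → advance +1; mR−mL=-236/81 → turn -1·90°
n=4: pose=(7,3,N); sL=100/113, sR=4/5; mL=952/565, mR=2/5; mL+mR=1178/565 → advance +1; mR−mL=-726/565 → turn -1·90°
n=5: pose=(7,4,E); sL=200/281, sR=8/5; mL=3248/1405, mR=4/5; mL+mR=4372/1405 → advance +1; mR−mL=-2124/1405 → turn -1·90°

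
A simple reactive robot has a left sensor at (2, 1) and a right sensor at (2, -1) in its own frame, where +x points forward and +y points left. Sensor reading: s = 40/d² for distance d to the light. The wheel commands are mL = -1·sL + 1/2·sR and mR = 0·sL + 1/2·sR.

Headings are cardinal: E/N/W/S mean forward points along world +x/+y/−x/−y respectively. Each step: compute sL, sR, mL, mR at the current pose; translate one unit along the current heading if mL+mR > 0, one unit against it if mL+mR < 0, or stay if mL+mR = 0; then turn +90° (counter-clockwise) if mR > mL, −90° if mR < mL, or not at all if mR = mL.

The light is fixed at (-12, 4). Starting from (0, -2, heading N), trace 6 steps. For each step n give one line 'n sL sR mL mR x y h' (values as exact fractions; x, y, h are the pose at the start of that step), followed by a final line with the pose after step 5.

0 40/137 8/37 -932/5069 4/37 0 -2 N
1 10/41 5/17 -135/1394 5/34 0 -3 W
2 8/45 40/181 -548/8145 20/181 -1 -3 S
3 20/109 4/25 -282/2725 2/25 -1 -4 E
4 40/117 40/157 -3940/18369 20/157 -2 -4 N
5 10/41 5/16 -115/1312 5/32 -2 -5 W
final -3 -5 S

n=0: pose=(0,-2,N); sL=40/137, sR=8/37; mL=-932/5069, mR=4/37; mL+mR=-384/5069 → advance -1; mR−mL=40/137 → turn +1·90°
n=1: pose=(0,-3,W); sL=10/41, sR=5/17; mL=-135/1394, mR=5/34; mL+mR=35/697 → advance +1; mR−mL=10/41 → turn +1·90°
n=2: pose=(-1,-3,S); sL=8/45, sR=40/181; mL=-548/8145, mR=20/181; mL+mR=352/8145 → advance +1; mR−mL=8/45 → turn +1·90°
n=3: pose=(-1,-4,E); sL=20/109, sR=4/25; mL=-282/2725, mR=2/25; mL+mR=-64/2725 → advance -1; mR−mL=20/109 → turn +1·90°
n=4: pose=(-2,-4,N); sL=40/117, sR=40/157; mL=-3940/18369, mR=20/157; mL+mR=-1600/18369 → advance -1; mR−mL=40/117 → turn +1·90°
n=5: pose=(-2,-5,W); sL=10/41, sR=5/16; mL=-115/1312, mR=5/32; mL+mR=45/656 → advance +1; mR−mL=10/41 → turn +1·90°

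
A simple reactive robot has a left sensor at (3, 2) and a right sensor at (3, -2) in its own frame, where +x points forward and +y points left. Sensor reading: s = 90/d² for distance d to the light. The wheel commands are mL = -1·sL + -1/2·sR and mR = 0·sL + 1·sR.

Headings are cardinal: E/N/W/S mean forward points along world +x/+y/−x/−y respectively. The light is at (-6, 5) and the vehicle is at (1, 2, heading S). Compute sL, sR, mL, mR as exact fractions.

10/13 90/61 -1195/793 90/61

left sensor world pos  = (3, -1); dL² = 117
right sensor world pos = (-1, -1); dR² = 61
sL = 90/117 = 10/13
sR = 90/61 = 90/61
mL = -1·sL + -1/2·sR = -1195/793
mR = 0·sL + 1·sR = 90/61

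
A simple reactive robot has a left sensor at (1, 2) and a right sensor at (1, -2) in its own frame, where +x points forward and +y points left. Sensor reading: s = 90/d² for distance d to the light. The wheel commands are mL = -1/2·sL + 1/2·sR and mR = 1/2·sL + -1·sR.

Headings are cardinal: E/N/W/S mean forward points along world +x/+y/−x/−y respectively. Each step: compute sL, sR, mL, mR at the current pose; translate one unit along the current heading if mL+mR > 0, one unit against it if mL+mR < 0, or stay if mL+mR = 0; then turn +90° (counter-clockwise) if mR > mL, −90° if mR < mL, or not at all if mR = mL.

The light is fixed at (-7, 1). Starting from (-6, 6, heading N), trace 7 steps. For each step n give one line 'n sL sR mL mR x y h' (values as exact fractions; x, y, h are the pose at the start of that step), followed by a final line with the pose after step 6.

n=0: pose=(-6,6,N); sL=90/37, sR=2; mL=-8/37, mR=-29/37; mL+mR=-1 → advance -1; mR−mL=-21/37 → turn -1·90°
n=1: pose=(-6,5,E); sL=9/4, sR=45/4; mL=9/2, mR=-81/8; mL+mR=-45/8 → advance -1; mR−mL=-117/8 → turn -1·90°
n=2: pose=(-7,5,S); sL=90/13, sR=90/13; mL=0, mR=-45/13; mL+mR=-45/13 → advance -1; mR−mL=-45/13 → turn -1·90°
n=3: pose=(-7,6,W); sL=9, sR=9/5; mL=-18/5, mR=27/10; mL+mR=-9/10 → advance -1; mR−mL=63/10 → turn +1·90°
n=4: pose=(-6,6,S); sL=18/5, sR=90/17; mL=72/85, mR=-297/85; mL+mR=-45/17 → advance -1; mR−mL=-369/85 → turn -1·90°
n=5: pose=(-6,7,W); sL=45/8, sR=45/32; mL=-135/64, mR=45/32; mL+mR=-45/64 → advance -1; mR−mL=225/64 → turn +1·90°
n=6: pose=(-5,7,S); sL=90/41, sR=18/5; mL=144/205, mR=-513/205; mL+mR=-9/5 → advance -1; mR−mL=-657/205 → turn -1·90°

0 90/37 2 -8/37 -29/37 -6 6 N
1 9/4 45/4 9/2 -81/8 -6 5 E
2 90/13 90/13 0 -45/13 -7 5 S
3 9 9/5 -18/5 27/10 -7 6 W
4 18/5 90/17 72/85 -297/85 -6 6 S
5 45/8 45/32 -135/64 45/32 -6 7 W
6 90/41 18/5 144/205 -513/205 -5 7 S
final -5 8 W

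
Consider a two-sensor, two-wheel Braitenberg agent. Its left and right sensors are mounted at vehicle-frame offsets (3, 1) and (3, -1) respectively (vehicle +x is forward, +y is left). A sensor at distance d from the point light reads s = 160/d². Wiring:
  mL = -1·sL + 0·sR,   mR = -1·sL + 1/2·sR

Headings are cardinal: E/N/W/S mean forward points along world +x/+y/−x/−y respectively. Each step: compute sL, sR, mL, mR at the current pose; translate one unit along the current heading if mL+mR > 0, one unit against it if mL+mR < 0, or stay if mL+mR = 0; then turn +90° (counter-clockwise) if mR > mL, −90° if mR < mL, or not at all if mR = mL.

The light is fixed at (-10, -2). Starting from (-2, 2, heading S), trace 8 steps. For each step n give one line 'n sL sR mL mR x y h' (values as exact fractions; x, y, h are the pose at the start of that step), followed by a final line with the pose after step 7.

n=0: pose=(-2,2,S); sL=80/41, sR=16/5; mL=-80/41, mR=-72/205; mL+mR=-472/205 → advance -1; mR−mL=8/5 → turn +1·90°
n=1: pose=(-2,3,E); sL=160/157, sR=160/137; mL=-160/157, mR=-9360/21509; mL+mR=-31280/21509 → advance -1; mR−mL=80/137 → turn +1·90°
n=2: pose=(-3,3,N); sL=8/5, sR=5/4; mL=-8/5, mR=-39/40; mL+mR=-103/40 → advance -1; mR−mL=5/8 → turn +1·90°
n=3: pose=(-3,2,W); sL=32/5, sR=160/41; mL=-32/5, mR=-912/205; mL+mR=-2224/205 → advance -1; mR−mL=80/41 → turn +1·90°
n=4: pose=(-2,2,S); sL=80/41, sR=16/5; mL=-80/41, mR=-72/205; mL+mR=-472/205 → advance -1; mR−mL=8/5 → turn +1·90°
n=5: pose=(-2,3,E); sL=160/157, sR=160/137; mL=-160/157, mR=-9360/21509; mL+mR=-31280/21509 → advance -1; mR−mL=80/137 → turn +1·90°
n=6: pose=(-3,3,N); sL=8/5, sR=5/4; mL=-8/5, mR=-39/40; mL+mR=-103/40 → advance -1; mR−mL=5/8 → turn +1·90°
n=7: pose=(-3,2,W); sL=32/5, sR=160/41; mL=-32/5, mR=-912/205; mL+mR=-2224/205 → advance -1; mR−mL=80/41 → turn +1·90°

0 80/41 16/5 -80/41 -72/205 -2 2 S
1 160/157 160/137 -160/157 -9360/21509 -2 3 E
2 8/5 5/4 -8/5 -39/40 -3 3 N
3 32/5 160/41 -32/5 -912/205 -3 2 W
4 80/41 16/5 -80/41 -72/205 -2 2 S
5 160/157 160/137 -160/157 -9360/21509 -2 3 E
6 8/5 5/4 -8/5 -39/40 -3 3 N
7 32/5 160/41 -32/5 -912/205 -3 2 W
final -2 2 S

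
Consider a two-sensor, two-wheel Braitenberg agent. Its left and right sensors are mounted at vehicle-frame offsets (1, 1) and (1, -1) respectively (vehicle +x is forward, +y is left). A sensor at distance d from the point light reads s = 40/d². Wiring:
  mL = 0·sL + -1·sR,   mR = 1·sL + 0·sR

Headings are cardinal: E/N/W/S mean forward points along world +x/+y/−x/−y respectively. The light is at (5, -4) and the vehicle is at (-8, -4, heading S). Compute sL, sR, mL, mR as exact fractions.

left sensor world pos  = (-7, -5); dL² = 145
right sensor world pos = (-9, -5); dR² = 197
sL = 40/145 = 8/29
sR = 40/197 = 40/197
mL = 0·sL + -1·sR = -40/197
mR = 1·sL + 0·sR = 8/29

8/29 40/197 -40/197 8/29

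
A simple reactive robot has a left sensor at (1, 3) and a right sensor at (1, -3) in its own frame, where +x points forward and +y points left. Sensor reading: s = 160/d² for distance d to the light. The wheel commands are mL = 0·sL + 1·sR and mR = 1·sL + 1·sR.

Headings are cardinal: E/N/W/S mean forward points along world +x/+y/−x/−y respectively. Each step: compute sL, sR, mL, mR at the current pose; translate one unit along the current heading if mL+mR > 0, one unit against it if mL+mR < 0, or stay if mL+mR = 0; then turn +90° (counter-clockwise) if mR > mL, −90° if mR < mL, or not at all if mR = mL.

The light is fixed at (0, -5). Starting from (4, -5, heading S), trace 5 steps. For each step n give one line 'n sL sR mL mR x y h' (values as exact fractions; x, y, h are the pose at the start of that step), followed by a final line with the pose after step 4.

n=0: pose=(4,-5,S); sL=16/5, sR=80; mL=80, mR=416/5; mL+mR=816/5 → advance +1; mR−mL=16/5 → turn +1·90°
n=1: pose=(4,-6,E); sL=160/29, sR=160/41; mL=160/41, mR=11200/1189; mL+mR=15840/1189 → advance +1; mR−mL=160/29 → turn +1·90°
n=2: pose=(5,-6,N); sL=40, sR=5/2; mL=5/2, mR=85/2; mL+mR=45 → advance +1; mR−mL=40 → turn +1·90°
n=3: pose=(5,-5,W); sL=32/5, sR=32/5; mL=32/5, mR=64/5; mL+mR=96/5 → advance +1; mR−mL=32/5 → turn +1·90°
n=4: pose=(4,-5,S); sL=16/5, sR=80; mL=80, mR=416/5; mL+mR=816/5 → advance +1; mR−mL=16/5 → turn +1·90°

0 16/5 80 80 416/5 4 -5 S
1 160/29 160/41 160/41 11200/1189 4 -6 E
2 40 5/2 5/2 85/2 5 -6 N
3 32/5 32/5 32/5 64/5 5 -5 W
4 16/5 80 80 416/5 4 -5 S
final 4 -6 E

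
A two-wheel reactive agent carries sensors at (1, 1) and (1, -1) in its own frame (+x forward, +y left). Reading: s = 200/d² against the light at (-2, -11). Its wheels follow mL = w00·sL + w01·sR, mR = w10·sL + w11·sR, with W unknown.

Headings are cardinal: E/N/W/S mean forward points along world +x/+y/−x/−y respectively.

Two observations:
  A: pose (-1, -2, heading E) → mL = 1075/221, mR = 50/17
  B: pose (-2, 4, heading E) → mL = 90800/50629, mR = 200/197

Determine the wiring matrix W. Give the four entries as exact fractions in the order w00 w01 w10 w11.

obs A: pose=(-1,-2,E) → sL=25/13, sR=50/17, mL=1075/221, mR=50/17
obs B: pose=(-2,4,E) → sL=200/257, sR=200/197, mL=90800/50629, mR=200/197
sensor matrix S = [[25/13, 50/17], [200/257, 200/197]]; det S = -3765000/11189009
solve [mL_A; mL_B] = S·[w00; w01] and [mR_A; mR_B] = S·[w10; w11]:
  w00 = 1, w01 = 1, w10 = 0, w11 = 1

1 1 0 1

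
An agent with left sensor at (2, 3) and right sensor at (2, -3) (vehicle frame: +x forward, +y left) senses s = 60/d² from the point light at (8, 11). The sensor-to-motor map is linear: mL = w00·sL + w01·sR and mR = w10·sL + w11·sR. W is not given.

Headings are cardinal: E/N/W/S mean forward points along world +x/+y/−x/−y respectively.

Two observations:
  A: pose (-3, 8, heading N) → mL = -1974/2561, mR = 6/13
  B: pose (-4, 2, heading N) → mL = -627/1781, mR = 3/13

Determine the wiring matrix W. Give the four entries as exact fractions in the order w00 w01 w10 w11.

1/2 -1 0 1/2

obs A: pose=(-3,8,N) → sL=60/197, sR=12/13, mL=-1974/2561, mR=6/13
obs B: pose=(-4,2,N) → sL=30/137, sR=6/13, mL=-627/1781, mR=3/13
sensor matrix S = [[60/197, 12/13], [30/137, 6/13]]; det S = -21600/350857
solve [mL_A; mL_B] = S·[w00; w01] and [mR_A; mR_B] = S·[w10; w11]:
  w00 = 1/2, w01 = -1, w10 = 0, w11 = 1/2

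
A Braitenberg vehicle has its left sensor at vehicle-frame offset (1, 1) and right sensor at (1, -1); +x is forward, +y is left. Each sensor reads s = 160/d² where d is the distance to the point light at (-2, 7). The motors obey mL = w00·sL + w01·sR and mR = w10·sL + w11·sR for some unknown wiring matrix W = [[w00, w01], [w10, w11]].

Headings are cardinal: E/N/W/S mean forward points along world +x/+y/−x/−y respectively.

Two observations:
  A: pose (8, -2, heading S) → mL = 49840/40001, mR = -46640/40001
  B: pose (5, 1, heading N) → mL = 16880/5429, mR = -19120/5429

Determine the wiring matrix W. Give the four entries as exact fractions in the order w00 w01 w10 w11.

1/2 1 -1 -1/2

obs A: pose=(8,-2,S) → sL=160/221, sR=160/181, mL=49840/40001, mR=-46640/40001
obs B: pose=(5,1,N) → sL=160/61, sR=160/89, mL=16880/5429, mR=-19120/5429
sensor matrix S = [[160/221, 160/181], [160/61, 160/89]]; det S = -220876800/217165429
solve [mL_A; mL_B] = S·[w00; w01] and [mR_A; mR_B] = S·[w10; w11]:
  w00 = 1/2, w01 = 1, w10 = -1, w11 = -1/2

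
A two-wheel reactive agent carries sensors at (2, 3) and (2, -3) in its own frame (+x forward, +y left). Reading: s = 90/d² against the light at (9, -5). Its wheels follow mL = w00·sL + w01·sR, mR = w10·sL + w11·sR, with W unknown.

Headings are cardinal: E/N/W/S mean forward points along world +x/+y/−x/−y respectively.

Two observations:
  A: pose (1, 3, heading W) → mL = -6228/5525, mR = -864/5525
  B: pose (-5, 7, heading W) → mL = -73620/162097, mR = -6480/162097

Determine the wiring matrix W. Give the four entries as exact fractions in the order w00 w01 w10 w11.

obs A: pose=(1,3,W) → sL=18/25, sR=90/221, mL=-6228/5525, mR=-864/5525
obs B: pose=(-5,7,W) → sL=90/337, sR=90/481, mL=-73620/162097, mR=-6480/162097
sensor matrix S = [[18/25, 90/221], [90/337, 90/481]]; det S = 357696/13778245
solve [mL_A; mL_B] = S·[w00; w01] and [mR_A; mR_B] = S·[w10; w11]:
  w00 = -1, w01 = -1, w10 = -1/2, w11 = 1/2

-1 -1 -1/2 1/2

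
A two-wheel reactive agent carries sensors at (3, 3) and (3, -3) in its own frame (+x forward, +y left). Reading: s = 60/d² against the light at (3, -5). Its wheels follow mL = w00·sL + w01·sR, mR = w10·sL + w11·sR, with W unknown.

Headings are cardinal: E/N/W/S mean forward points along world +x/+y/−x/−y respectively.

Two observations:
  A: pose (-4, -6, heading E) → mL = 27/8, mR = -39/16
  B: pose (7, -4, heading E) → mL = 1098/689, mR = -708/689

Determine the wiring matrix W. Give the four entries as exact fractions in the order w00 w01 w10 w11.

1/2 1 -1/2 -1/2

obs A: pose=(-4,-6,E) → sL=3, sR=15/8, mL=27/8, mR=-39/16
obs B: pose=(7,-4,E) → sL=12/13, sR=60/53, mL=1098/689, mR=-708/689
sensor matrix S = [[3, 15/8], [12/13, 60/53]]; det S = 2295/1378
solve [mL_A; mL_B] = S·[w00; w01] and [mR_A; mR_B] = S·[w10; w11]:
  w00 = 1/2, w01 = 1, w10 = -1/2, w11 = -1/2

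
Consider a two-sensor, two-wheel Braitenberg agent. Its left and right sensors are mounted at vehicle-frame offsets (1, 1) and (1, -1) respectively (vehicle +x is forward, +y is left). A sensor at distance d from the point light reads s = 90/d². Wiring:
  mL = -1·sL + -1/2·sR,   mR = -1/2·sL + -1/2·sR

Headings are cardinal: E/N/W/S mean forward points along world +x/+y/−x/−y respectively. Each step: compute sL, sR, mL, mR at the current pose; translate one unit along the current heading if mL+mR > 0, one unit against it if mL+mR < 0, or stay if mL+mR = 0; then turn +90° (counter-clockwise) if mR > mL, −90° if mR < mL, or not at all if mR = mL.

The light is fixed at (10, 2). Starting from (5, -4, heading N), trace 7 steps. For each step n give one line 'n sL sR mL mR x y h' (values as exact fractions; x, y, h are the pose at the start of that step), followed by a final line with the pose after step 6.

n=0: pose=(5,-4,N); sL=90/61, sR=90/41; mL=-6435/2501, mR=-4590/2501; mL+mR=-11025/2501 → advance -1; mR−mL=45/61 → turn +1·90°
n=1: pose=(5,-5,W); sL=9/10, sR=5/4; mL=-61/40, mR=-43/40; mL+mR=-13/5 → advance -1; mR−mL=9/20 → turn +1·90°
n=2: pose=(6,-5,S); sL=90/73, sR=90/89; mL=-11295/6497, mR=-7290/6497; mL+mR=-18585/6497 → advance -1; mR−mL=45/73 → turn +1·90°
n=3: pose=(6,-4,E); sL=45/17, sR=45/29; mL=-3375/986, mR=-1035/493; mL+mR=-5445/986 → advance -1; mR−mL=45/34 → turn +1·90°
n=4: pose=(5,-4,N); sL=90/61, sR=90/41; mL=-6435/2501, mR=-4590/2501; mL+mR=-11025/2501 → advance -1; mR−mL=45/61 → turn +1·90°
n=5: pose=(5,-5,W); sL=9/10, sR=5/4; mL=-61/40, mR=-43/40; mL+mR=-13/5 → advance -1; mR−mL=9/20 → turn +1·90°
n=6: pose=(6,-5,S); sL=90/73, sR=90/89; mL=-11295/6497, mR=-7290/6497; mL+mR=-18585/6497 → advance -1; mR−mL=45/73 → turn +1·90°

0 90/61 90/41 -6435/2501 -4590/2501 5 -4 N
1 9/10 5/4 -61/40 -43/40 5 -5 W
2 90/73 90/89 -11295/6497 -7290/6497 6 -5 S
3 45/17 45/29 -3375/986 -1035/493 6 -4 E
4 90/61 90/41 -6435/2501 -4590/2501 5 -4 N
5 9/10 5/4 -61/40 -43/40 5 -5 W
6 90/73 90/89 -11295/6497 -7290/6497 6 -5 S
final 6 -4 E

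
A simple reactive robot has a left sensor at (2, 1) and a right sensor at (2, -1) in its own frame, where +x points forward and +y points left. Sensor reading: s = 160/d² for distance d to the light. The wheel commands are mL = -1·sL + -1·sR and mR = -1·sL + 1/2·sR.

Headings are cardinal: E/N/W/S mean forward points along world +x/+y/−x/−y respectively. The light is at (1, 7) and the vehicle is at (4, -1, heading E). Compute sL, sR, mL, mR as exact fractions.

left sensor world pos  = (6, 0); dL² = 74
right sensor world pos = (6, -2); dR² = 106
sL = 160/74 = 80/37
sR = 160/106 = 80/53
mL = -1·sL + -1·sR = -7200/1961
mR = -1·sL + 1/2·sR = -2760/1961

80/37 80/53 -7200/1961 -2760/1961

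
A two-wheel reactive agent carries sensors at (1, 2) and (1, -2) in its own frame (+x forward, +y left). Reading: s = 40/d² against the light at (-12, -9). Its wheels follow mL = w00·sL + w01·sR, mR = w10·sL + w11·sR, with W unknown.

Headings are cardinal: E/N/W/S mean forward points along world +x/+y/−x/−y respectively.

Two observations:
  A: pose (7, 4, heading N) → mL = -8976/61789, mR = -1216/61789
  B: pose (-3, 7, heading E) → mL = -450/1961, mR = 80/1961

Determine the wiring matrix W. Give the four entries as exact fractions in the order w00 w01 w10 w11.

obs A: pose=(7,4,N) → sL=8/97, sR=40/637, mL=-8976/61789, mR=-1216/61789
obs B: pose=(-3,7,E) → sL=5/53, sR=5/37, mL=-450/1961, mR=80/1961
sensor matrix S = [[8/97, 40/637], [5/53, 5/37]]; det S = 632640/121168229
solve [mL_A; mL_B] = S·[w00; w01] and [mR_A; mR_B] = S·[w10; w11]:
  w00 = -1, w01 = -1, w10 = -1, w11 = 1

-1 -1 -1 1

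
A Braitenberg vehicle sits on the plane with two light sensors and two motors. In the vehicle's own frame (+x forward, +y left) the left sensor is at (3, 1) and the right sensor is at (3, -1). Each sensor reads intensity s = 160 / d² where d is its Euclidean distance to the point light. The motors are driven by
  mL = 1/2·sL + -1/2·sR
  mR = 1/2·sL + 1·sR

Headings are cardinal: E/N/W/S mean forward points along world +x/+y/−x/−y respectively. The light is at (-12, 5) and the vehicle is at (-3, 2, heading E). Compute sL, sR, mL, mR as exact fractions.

40/37 1 3/74 57/37

left sensor world pos  = (0, 3); dL² = 148
right sensor world pos = (0, 1); dR² = 160
sL = 160/148 = 40/37
sR = 160/160 = 1
mL = 1/2·sL + -1/2·sR = 3/74
mR = 1/2·sL + 1·sR = 57/37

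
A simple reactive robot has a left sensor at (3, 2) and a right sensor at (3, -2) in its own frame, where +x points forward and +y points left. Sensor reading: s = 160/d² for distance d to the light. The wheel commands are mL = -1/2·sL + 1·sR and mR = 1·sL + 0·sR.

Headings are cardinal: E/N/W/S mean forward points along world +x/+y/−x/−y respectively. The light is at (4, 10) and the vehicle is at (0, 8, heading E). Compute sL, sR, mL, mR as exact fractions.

160 160/17 -1200/17 160

left sensor world pos  = (3, 10); dL² = 1
right sensor world pos = (3, 6); dR² = 17
sL = 160/1 = 160
sR = 160/17 = 160/17
mL = -1/2·sL + 1·sR = -1200/17
mR = 1·sL + 0·sR = 160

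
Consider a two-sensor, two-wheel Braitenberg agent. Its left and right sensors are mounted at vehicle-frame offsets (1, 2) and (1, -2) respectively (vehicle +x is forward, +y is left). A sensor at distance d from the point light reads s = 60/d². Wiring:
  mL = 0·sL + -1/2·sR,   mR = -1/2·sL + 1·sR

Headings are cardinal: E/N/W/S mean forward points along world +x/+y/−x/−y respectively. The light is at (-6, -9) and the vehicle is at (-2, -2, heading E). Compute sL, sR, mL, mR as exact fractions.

left sensor world pos  = (-1, 0); dL² = 106
right sensor world pos = (-1, -4); dR² = 50
sL = 60/106 = 30/53
sR = 60/50 = 6/5
mL = 0·sL + -1/2·sR = -3/5
mR = -1/2·sL + 1·sR = 243/265

30/53 6/5 -3/5 243/265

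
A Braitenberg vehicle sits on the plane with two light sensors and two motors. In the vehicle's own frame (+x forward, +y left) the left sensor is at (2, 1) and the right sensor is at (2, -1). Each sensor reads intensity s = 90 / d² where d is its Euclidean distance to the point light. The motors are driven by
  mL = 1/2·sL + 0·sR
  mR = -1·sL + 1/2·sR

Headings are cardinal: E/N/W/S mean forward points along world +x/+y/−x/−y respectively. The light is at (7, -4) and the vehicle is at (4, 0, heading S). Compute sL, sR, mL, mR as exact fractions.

45/4 9/2 45/8 -9

left sensor world pos  = (5, -2); dL² = 8
right sensor world pos = (3, -2); dR² = 20
sL = 90/8 = 45/4
sR = 90/20 = 9/2
mL = 1/2·sL + 0·sR = 45/8
mR = -1·sL + 1/2·sR = -9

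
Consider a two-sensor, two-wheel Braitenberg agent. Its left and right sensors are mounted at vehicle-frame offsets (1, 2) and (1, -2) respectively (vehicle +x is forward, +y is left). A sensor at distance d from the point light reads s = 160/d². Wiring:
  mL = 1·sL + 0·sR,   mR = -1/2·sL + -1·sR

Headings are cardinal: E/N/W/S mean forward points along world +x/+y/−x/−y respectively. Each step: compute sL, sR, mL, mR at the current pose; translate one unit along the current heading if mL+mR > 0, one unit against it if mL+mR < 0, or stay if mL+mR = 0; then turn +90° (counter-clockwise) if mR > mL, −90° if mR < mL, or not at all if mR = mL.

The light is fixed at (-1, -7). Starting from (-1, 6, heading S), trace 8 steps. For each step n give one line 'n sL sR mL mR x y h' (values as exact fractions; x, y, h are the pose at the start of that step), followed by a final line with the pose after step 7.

0 40/37 40/37 40/37 -60/37 -1 6 S
1 32/29 160/257 32/29 -8752/7453 -1 7 W
2 80/113 80/117 80/113 -13720/13221 0 7 N
3 160/229 32/25 160/229 -9328/5725 0 6 E
4 40/37 40/37 40/37 -60/37 -1 6 S
5 32/29 160/257 32/29 -8752/7453 -1 7 W
6 80/113 80/117 80/113 -13720/13221 0 7 N
7 160/229 32/25 160/229 -9328/5725 0 6 E
final -1 6 S

n=0: pose=(-1,6,S); sL=40/37, sR=40/37; mL=40/37, mR=-60/37; mL+mR=-20/37 → advance -1; mR−mL=-100/37 → turn -1·90°
n=1: pose=(-1,7,W); sL=32/29, sR=160/257; mL=32/29, mR=-8752/7453; mL+mR=-528/7453 → advance -1; mR−mL=-16976/7453 → turn -1·90°
n=2: pose=(0,7,N); sL=80/113, sR=80/117; mL=80/113, mR=-13720/13221; mL+mR=-4360/13221 → advance -1; mR−mL=-23080/13221 → turn -1·90°
n=3: pose=(0,6,E); sL=160/229, sR=32/25; mL=160/229, mR=-9328/5725; mL+mR=-5328/5725 → advance -1; mR−mL=-13328/5725 → turn -1·90°
n=4: pose=(-1,6,S); sL=40/37, sR=40/37; mL=40/37, mR=-60/37; mL+mR=-20/37 → advance -1; mR−mL=-100/37 → turn -1·90°
n=5: pose=(-1,7,W); sL=32/29, sR=160/257; mL=32/29, mR=-8752/7453; mL+mR=-528/7453 → advance -1; mR−mL=-16976/7453 → turn -1·90°
n=6: pose=(0,7,N); sL=80/113, sR=80/117; mL=80/113, mR=-13720/13221; mL+mR=-4360/13221 → advance -1; mR−mL=-23080/13221 → turn -1·90°
n=7: pose=(0,6,E); sL=160/229, sR=32/25; mL=160/229, mR=-9328/5725; mL+mR=-5328/5725 → advance -1; mR−mL=-13328/5725 → turn -1·90°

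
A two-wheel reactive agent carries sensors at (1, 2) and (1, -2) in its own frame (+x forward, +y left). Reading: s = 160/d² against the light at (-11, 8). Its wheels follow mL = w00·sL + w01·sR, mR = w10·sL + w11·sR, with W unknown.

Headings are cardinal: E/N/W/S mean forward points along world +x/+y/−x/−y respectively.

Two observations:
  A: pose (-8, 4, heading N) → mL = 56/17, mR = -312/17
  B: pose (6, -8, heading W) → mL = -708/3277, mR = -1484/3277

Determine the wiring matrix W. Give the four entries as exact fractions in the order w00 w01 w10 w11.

1/2 -1 -1 -1/2

obs A: pose=(-8,4,N) → sL=16, sR=80/17, mL=56/17, mR=-312/17
obs B: pose=(6,-8,W) → sL=8/29, sR=40/113, mL=-708/3277, mR=-1484/3277
sensor matrix S = [[16, 80/17], [8/29, 40/113]]; det S = 243200/55709
solve [mL_A; mL_B] = S·[w00; w01] and [mR_A; mR_B] = S·[w10; w11]:
  w00 = 1/2, w01 = -1, w10 = -1, w11 = -1/2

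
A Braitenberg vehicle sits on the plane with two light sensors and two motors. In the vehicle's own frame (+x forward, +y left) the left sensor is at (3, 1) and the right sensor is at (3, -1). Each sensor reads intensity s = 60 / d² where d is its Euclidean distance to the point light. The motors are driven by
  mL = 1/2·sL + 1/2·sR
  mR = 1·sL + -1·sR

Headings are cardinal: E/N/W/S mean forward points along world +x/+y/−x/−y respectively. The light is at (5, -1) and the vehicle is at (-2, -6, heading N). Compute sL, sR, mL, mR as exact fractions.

15/17 3/2 81/68 -21/34

left sensor world pos  = (-3, -3); dL² = 68
right sensor world pos = (-1, -3); dR² = 40
sL = 60/68 = 15/17
sR = 60/40 = 3/2
mL = 1/2·sL + 1/2·sR = 81/68
mR = 1·sL + -1·sR = -21/34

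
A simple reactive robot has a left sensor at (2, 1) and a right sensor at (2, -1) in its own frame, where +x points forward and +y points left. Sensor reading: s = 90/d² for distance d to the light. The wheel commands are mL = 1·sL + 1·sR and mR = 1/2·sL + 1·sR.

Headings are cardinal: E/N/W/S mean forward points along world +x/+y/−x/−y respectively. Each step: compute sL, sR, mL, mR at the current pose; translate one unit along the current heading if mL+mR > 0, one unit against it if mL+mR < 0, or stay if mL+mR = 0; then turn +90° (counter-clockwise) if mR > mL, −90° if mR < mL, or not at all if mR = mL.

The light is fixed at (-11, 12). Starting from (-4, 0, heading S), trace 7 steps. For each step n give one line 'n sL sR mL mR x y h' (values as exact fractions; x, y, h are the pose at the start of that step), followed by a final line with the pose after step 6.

n=0: pose=(-4,0,S); sL=9/26, sR=45/116; mL=1107/1508, mR=423/754; mL+mR=1953/1508 → advance +1; mR−mL=-9/52 → turn -1·90°
n=1: pose=(-4,-1,W); sL=90/221, sR=90/169; mL=2700/2873, mR=2115/2873; mL+mR=4815/2873 → advance +1; mR−mL=-45/221 → turn -1·90°
n=2: pose=(-5,-1,N); sL=45/73, sR=9/17; mL=1422/1241, mR=2079/2482; mL+mR=4923/2482 → advance +1; mR−mL=-45/146 → turn -1·90°
n=3: pose=(-5,0,E); sL=18/37, sR=90/233; mL=7524/8621, mR=5427/8621; mL+mR=12951/8621 → advance +1; mR−mL=-9/37 → turn -1·90°
n=4: pose=(-4,0,S); sL=9/26, sR=45/116; mL=1107/1508, mR=423/754; mL+mR=1953/1508 → advance +1; mR−mL=-9/52 → turn -1·90°
n=5: pose=(-4,-1,W); sL=90/221, sR=90/169; mL=2700/2873, mR=2115/2873; mL+mR=4815/2873 → advance +1; mR−mL=-45/221 → turn -1·90°
n=6: pose=(-5,-1,N); sL=45/73, sR=9/17; mL=1422/1241, mR=2079/2482; mL+mR=4923/2482 → advance +1; mR−mL=-45/146 → turn -1·90°

0 9/26 45/116 1107/1508 423/754 -4 0 S
1 90/221 90/169 2700/2873 2115/2873 -4 -1 W
2 45/73 9/17 1422/1241 2079/2482 -5 -1 N
3 18/37 90/233 7524/8621 5427/8621 -5 0 E
4 9/26 45/116 1107/1508 423/754 -4 0 S
5 90/221 90/169 2700/2873 2115/2873 -4 -1 W
6 45/73 9/17 1422/1241 2079/2482 -5 -1 N
final -5 0 E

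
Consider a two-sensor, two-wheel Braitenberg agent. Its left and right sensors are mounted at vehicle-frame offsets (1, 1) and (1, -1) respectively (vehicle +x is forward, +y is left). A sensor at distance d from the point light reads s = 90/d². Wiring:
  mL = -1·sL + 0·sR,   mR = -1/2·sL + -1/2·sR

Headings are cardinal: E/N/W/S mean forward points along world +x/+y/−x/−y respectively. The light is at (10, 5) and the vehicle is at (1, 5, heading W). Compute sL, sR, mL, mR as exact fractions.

left sensor world pos  = (0, 4); dL² = 101
right sensor world pos = (0, 6); dR² = 101
sL = 90/101 = 90/101
sR = 90/101 = 90/101
mL = -1·sL + 0·sR = -90/101
mR = -1/2·sL + -1/2·sR = -90/101

90/101 90/101 -90/101 -90/101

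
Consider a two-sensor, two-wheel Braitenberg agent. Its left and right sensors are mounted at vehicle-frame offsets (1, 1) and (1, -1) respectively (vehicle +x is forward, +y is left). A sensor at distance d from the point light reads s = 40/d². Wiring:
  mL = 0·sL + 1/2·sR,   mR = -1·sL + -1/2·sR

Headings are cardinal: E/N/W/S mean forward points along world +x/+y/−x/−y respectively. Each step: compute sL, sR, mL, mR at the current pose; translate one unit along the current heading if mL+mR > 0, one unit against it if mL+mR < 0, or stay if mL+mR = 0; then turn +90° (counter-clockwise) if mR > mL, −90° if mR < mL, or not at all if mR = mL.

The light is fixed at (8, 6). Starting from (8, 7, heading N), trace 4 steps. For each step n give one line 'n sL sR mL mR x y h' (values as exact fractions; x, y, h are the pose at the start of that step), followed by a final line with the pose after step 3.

0 8 8 4 -12 8 7 N
1 20 20 10 -30 8 6 E
2 40 8 4 -44 7 6 S
3 10 5 5/2 -25/2 7 7 W
final 8 7 N

n=0: pose=(8,7,N); sL=8, sR=8; mL=4, mR=-12; mL+mR=-8 → advance -1; mR−mL=-16 → turn -1·90°
n=1: pose=(8,6,E); sL=20, sR=20; mL=10, mR=-30; mL+mR=-20 → advance -1; mR−mL=-40 → turn -1·90°
n=2: pose=(7,6,S); sL=40, sR=8; mL=4, mR=-44; mL+mR=-40 → advance -1; mR−mL=-48 → turn -1·90°
n=3: pose=(7,7,W); sL=10, sR=5; mL=5/2, mR=-25/2; mL+mR=-10 → advance -1; mR−mL=-15 → turn -1·90°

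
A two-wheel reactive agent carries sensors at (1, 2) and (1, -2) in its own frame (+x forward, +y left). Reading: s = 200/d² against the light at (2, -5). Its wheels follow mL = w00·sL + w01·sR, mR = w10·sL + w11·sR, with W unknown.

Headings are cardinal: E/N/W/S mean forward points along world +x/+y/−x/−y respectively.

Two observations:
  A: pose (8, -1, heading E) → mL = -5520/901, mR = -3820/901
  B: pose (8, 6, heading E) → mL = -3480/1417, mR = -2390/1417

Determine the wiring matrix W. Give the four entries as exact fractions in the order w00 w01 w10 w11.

-1 -1 -1 -1/2

obs A: pose=(8,-1,E) → sL=40/17, sR=200/53, mL=-5520/901, mR=-3820/901
obs B: pose=(8,6,E) → sL=100/109, sR=20/13, mL=-3480/1417, mR=-2390/1417
sensor matrix S = [[40/17, 200/53], [100/109, 20/13]]; det S = 201600/1276717
solve [mL_A; mL_B] = S·[w00; w01] and [mR_A; mR_B] = S·[w10; w11]:
  w00 = -1, w01 = -1, w10 = -1, w11 = -1/2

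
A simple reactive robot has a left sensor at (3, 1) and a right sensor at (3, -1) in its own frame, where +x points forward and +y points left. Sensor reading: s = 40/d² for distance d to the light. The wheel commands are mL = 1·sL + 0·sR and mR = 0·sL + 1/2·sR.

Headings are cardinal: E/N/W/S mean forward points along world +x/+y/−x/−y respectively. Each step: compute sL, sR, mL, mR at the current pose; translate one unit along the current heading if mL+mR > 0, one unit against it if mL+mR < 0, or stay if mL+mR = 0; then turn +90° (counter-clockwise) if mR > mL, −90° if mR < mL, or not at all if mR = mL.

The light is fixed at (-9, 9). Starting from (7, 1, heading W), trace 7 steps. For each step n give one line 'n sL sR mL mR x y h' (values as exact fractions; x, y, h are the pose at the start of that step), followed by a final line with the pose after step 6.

0 4/25 20/109 4/25 10/109 7 1 W
1 40/221 40/281 40/221 20/281 6 1 N
2 1/9 10/97 1/9 5/97 6 2 E
3 40/389 8/65 40/389 4/65 7 2 S
4 4/25 20/109 4/25 10/109 7 1 W
5 40/221 40/281 40/221 20/281 6 1 N
6 1/9 10/97 1/9 5/97 6 2 E
final 7 2 S

n=0: pose=(7,1,W); sL=4/25, sR=20/109; mL=4/25, mR=10/109; mL+mR=686/2725 → advance +1; mR−mL=-186/2725 → turn -1·90°
n=1: pose=(6,1,N); sL=40/221, sR=40/281; mL=40/221, mR=20/281; mL+mR=15660/62101 → advance +1; mR−mL=-6820/62101 → turn -1·90°
n=2: pose=(6,2,E); sL=1/9, sR=10/97; mL=1/9, mR=5/97; mL+mR=142/873 → advance +1; mR−mL=-52/873 → turn -1·90°
n=3: pose=(7,2,S); sL=40/389, sR=8/65; mL=40/389, mR=4/65; mL+mR=4156/25285 → advance +1; mR−mL=-1044/25285 → turn -1·90°
n=4: pose=(7,1,W); sL=4/25, sR=20/109; mL=4/25, mR=10/109; mL+mR=686/2725 → advance +1; mR−mL=-186/2725 → turn -1·90°
n=5: pose=(6,1,N); sL=40/221, sR=40/281; mL=40/221, mR=20/281; mL+mR=15660/62101 → advance +1; mR−mL=-6820/62101 → turn -1·90°
n=6: pose=(6,2,E); sL=1/9, sR=10/97; mL=1/9, mR=5/97; mL+mR=142/873 → advance +1; mR−mL=-52/873 → turn -1·90°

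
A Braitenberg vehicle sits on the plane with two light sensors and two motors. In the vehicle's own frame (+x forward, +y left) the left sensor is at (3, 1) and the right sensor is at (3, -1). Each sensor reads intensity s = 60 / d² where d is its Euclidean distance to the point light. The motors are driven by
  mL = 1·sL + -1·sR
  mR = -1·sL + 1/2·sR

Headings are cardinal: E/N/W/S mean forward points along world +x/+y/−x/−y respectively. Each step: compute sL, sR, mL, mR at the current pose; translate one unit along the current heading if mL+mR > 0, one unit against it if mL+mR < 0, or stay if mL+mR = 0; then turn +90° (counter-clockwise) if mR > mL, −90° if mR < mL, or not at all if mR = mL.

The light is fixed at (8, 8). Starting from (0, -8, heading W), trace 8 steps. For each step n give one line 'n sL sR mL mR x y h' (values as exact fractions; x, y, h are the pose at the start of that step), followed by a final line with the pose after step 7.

n=0: pose=(0,-8,W); sL=6/41, sR=30/173; mL=-192/7093, mR=-423/7093; mL+mR=-15/173 → advance -1; mR−mL=-231/7093 → turn -1·90°
n=1: pose=(1,-8,N); sL=60/233, sR=12/41; mL=-336/9553, mR=-1062/9553; mL+mR=-6/41 → advance -1; mR−mL=-726/9553 → turn -1·90°
n=2: pose=(1,-9,E); sL=15/68, sR=3/17; mL=3/68, mR=-9/68; mL+mR=-3/34 → advance -1; mR−mL=-3/17 → turn -1·90°
n=3: pose=(0,-9,S); sL=60/449, sR=60/481; mL=1920/215969, mR=-15390/215969; mL+mR=-30/481 → advance -1; mR−mL=-17310/215969 → turn -1·90°
n=4: pose=(0,-8,W); sL=6/41, sR=30/173; mL=-192/7093, mR=-423/7093; mL+mR=-15/173 → advance -1; mR−mL=-231/7093 → turn -1·90°
n=5: pose=(1,-8,N); sL=60/233, sR=12/41; mL=-336/9553, mR=-1062/9553; mL+mR=-6/41 → advance -1; mR−mL=-726/9553 → turn -1·90°
n=6: pose=(1,-9,E); sL=15/68, sR=3/17; mL=3/68, mR=-9/68; mL+mR=-3/34 → advance -1; mR−mL=-3/17 → turn -1·90°
n=7: pose=(0,-9,S); sL=60/449, sR=60/481; mL=1920/215969, mR=-15390/215969; mL+mR=-30/481 → advance -1; mR−mL=-17310/215969 → turn -1·90°

0 6/41 30/173 -192/7093 -423/7093 0 -8 W
1 60/233 12/41 -336/9553 -1062/9553 1 -8 N
2 15/68 3/17 3/68 -9/68 1 -9 E
3 60/449 60/481 1920/215969 -15390/215969 0 -9 S
4 6/41 30/173 -192/7093 -423/7093 0 -8 W
5 60/233 12/41 -336/9553 -1062/9553 1 -8 N
6 15/68 3/17 3/68 -9/68 1 -9 E
7 60/449 60/481 1920/215969 -15390/215969 0 -9 S
final 0 -8 W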